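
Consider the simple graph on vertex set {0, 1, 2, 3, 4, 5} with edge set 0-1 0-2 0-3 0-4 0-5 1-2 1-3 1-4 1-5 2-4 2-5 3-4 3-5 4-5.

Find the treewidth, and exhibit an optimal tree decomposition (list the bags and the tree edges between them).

Each bag holds 5 vertices, so the decomposition has width 4, which upper-bounds the treewidth. For the lower bound, the 5 vertices {0, 1, 2, 4, 5} are pairwise adjacent, and any tree decomposition puts a clique entirely inside one bag — forcing width ≥ 4. Combining the bounds, tw(G) = 4.

Treewidth 4.
One optimal decomposition is:
Bags: B1 = {0, 1, 2, 4, 5}  B2 = {0, 1, 3, 4, 5}
Tree: B1–B2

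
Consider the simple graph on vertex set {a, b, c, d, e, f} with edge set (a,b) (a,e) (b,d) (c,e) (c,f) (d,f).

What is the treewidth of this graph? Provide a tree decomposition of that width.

Treewidth 2.
One such decomposition:
Bags: B1 = {b, d, f}  B2 = {b, c, f}  B3 = {b, c, e}  B4 = {a, b, e}
Tree: B1–B2, B2–B3, B3–B4

The largest bag has 3 vertices, giving width 2; this decomposition certifies tw(G) ≤ 2. For the lower bound, G contains the cycle b–d–f–c–e–a–b, so G is not a forest; only forests have treewidth ≤ 1, hence tw(G) ≥ 2. Hence tw(G) = 2 exactly.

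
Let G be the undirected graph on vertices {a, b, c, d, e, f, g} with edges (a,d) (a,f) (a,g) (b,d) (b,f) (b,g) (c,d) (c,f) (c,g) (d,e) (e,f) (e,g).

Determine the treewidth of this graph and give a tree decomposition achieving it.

The largest bag has 4 vertices, giving width 3; this decomposition certifies tw(G) ≤ 3. For the lower bound: the 4 vertex sets {b,d}, {e,f}, {g}, {c} are disjoint, each induces a connected subgraph, and every pair is joined by at least one edge of G. Contracting each set to a single vertex therefore yields K_{4} as a minor, and since treewidth is minor-monotone, tw(G) ≥ tw(K_{4}) = 3. The upper and lower bounds meet at 3, so that is the treewidth.

Treewidth 3.
Bags: B1 = {b, d, f, g}  B2 = {d, e, f, g}  B3 = {c, d, f, g}  B4 = {a, d, f, g}
Tree: B1–B2, B2–B3, B3–B4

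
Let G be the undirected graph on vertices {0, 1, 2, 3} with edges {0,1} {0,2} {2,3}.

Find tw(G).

A width-1 tree decomposition is:
Bags: B1 = {0, 1}  B2 = {0, 2}  B3 = {2, 3}
Tree: B1–B2, B2–B3
Each bag holds 2 vertices, so the decomposition has width 1, which upper-bounds the treewidth. G has an edge, so its treewidth is at least 1. The upper and lower bounds meet at 1, so that is the treewidth.

1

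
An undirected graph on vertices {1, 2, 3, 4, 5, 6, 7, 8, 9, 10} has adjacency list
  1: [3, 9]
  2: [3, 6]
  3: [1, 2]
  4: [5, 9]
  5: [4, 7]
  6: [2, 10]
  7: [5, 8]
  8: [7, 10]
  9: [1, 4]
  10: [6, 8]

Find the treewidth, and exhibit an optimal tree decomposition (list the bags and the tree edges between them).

The largest bag has 3 vertices, giving width 2; this decomposition certifies tw(G) ≤ 2. For the lower bound, G contains the cycle 4–9–1–3–2–6–10–8–7–5–4, so G is not a forest; only forests have treewidth ≤ 1, hence tw(G) ≥ 2. The upper and lower bounds meet at 2, so that is the treewidth.

Treewidth 2.
One such decomposition:
Bags: B1 = {1, 4, 9}  B2 = {1, 3, 4}  B3 = {2, 3, 4}  B4 = {2, 4, 6}  B5 = {4, 6, 10}  B6 = {4, 8, 10}  B7 = {4, 7, 8}  B8 = {4, 5, 7}
Tree: B1–B2, B2–B3, B3–B4, B4–B5, B5–B6, B6–B7, B7–B8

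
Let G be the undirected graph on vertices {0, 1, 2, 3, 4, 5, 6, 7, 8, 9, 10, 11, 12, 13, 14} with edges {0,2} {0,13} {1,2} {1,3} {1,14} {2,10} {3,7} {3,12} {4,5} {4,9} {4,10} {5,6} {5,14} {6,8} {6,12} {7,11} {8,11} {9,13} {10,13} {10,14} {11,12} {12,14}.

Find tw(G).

3

A width-3 tree decomposition is:
Bags: B1 = {0, 2, 9, 13}  B2 = {2, 9, 10, 13}  B3 = {2, 4, 9, 10}  B4 = {1, 2, 4, 10}  B5 = {1, 4, 10, 14}  B6 = {1, 4, 5, 14}  B7 = {1, 3, 5, 14}  B8 = {3, 5, 12, 14}  B9 = {3, 5, 6, 12}  B10 = {3, 6, 7, 12}  B11 = {6, 7, 11, 12}  B12 = {6, 7, 8, 11}
Tree: B1–B2, B2–B3, B3–B4, B4–B5, B5–B6, B6–B7, B7–B8, B8–B9, B9–B10, B10–B11, B11–B12
The largest bag has 4 vertices, giving width 3; this decomposition certifies tw(G) ≤ 3. For the lower bound: the 4 vertex sets {0,9,13}, {2}, {10}, {1,4,5,14} are disjoint, each induces a connected subgraph, and every pair is joined by at least one edge of G. Contracting each set to a single vertex therefore yields K_{4} as a minor, and since treewidth is minor-monotone, tw(G) ≥ tw(K_{4}) = 3. Hence tw(G) = 3 exactly.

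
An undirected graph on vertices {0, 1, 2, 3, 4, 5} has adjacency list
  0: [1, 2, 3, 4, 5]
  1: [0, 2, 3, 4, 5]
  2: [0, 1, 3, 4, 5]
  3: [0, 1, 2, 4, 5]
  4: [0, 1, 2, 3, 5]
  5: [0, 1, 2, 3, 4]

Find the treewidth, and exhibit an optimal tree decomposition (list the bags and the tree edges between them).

Treewidth 5.
One such decomposition:
Bags: B1 = {0, 1, 2, 3, 4, 5}
Tree: (single bag)

A single bag containing all 6 vertices is trivially a valid decomposition of width 5. For the lower bound, the 6 vertices {0, 1, 2, 3, 4, 5} are pairwise adjacent, and any tree decomposition puts a clique entirely inside one bag — forcing width ≥ 5. Therefore the treewidth is 5.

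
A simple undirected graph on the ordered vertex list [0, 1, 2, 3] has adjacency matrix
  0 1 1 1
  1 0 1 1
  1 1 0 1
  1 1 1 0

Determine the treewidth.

A width-3 tree decomposition is:
Bags: B1 = {0, 1, 2, 3}
Tree: (single bag)
A single bag containing all 4 vertices is trivially a valid decomposition of width 3. On the other hand G contains the 4-clique {0, 1, 2, 3}. A clique must lie in a single bag of any decomposition, so no decomposition can have width below 3. Combining the bounds, tw(G) = 3.

3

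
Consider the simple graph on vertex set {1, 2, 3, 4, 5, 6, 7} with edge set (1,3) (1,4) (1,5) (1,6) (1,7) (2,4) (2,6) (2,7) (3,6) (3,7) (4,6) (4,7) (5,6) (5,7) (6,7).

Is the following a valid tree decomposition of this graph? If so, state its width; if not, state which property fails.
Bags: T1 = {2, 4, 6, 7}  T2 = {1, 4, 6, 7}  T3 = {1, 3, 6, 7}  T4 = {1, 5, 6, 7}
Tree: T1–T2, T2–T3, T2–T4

Yes; width 3.

Checking the three conditions: (i) the bags cover all of {1, 2, 3, 4, 5, 6, 7}; (ii) for each edge, some bag contains both endpoints; (iii) the bags containing any fixed vertex form a subtree. All hold, so the decomposition is valid with width 4 − 1 = 3.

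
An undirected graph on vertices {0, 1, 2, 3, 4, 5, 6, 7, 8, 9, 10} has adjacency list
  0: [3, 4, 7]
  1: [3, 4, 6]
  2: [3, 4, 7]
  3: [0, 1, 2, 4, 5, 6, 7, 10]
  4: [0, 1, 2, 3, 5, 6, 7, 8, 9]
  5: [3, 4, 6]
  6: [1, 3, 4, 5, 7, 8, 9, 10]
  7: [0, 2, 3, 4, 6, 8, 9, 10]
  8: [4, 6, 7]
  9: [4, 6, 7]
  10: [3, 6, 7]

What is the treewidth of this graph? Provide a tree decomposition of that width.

The largest bag has 4 vertices, giving width 3; this decomposition certifies tw(G) ≤ 3. On the other hand G contains the 4-clique {3, 6, 7, 10}. A clique must lie in a single bag of any decomposition, so no decomposition can have width below 3. Hence tw(G) = 3 exactly.

Treewidth 3.
Bags: B1 = {4, 6, 7, 8}  B2 = {3, 4, 6, 7}  B3 = {1, 3, 4, 6}  B4 = {4, 6, 7, 9}  B5 = {0, 3, 4, 7}  B6 = {2, 3, 4, 7}  B7 = {3, 6, 7, 10}  B8 = {3, 4, 5, 6}
Tree: B1–B2, B2–B3, B2–B4, B2–B5, B2–B6, B2–B7, B2–B8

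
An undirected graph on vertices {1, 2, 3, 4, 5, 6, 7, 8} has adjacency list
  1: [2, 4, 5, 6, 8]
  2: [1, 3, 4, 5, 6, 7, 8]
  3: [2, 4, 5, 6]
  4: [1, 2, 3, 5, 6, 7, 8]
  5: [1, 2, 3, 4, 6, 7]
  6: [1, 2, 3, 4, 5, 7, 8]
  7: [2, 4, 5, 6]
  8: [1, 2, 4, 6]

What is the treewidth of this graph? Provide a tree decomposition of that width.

Treewidth 4.
One optimal decomposition is:
Bags: B1 = {2, 3, 4, 5, 6}  B2 = {1, 2, 4, 5, 6}  B3 = {1, 2, 4, 6, 8}  B4 = {2, 4, 5, 6, 7}
Tree: B1–B2, B2–B3, B1–B4

Every bag has size at most 5, so the width is 5 − 1 = 4 and tw(G) ≤ 4. For the lower bound, the 5 vertices {1, 2, 4, 6, 8} are pairwise adjacent, and any tree decomposition puts a clique entirely inside one bag — forcing width ≥ 4. Combining the bounds, tw(G) = 4.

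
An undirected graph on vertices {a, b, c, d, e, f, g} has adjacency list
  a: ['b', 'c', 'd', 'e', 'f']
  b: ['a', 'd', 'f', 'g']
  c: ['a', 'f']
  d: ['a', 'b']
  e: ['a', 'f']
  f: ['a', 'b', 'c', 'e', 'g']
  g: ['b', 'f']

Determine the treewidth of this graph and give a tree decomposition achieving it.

Treewidth 2.
Bags: B1 = {b, f, g}  B2 = {a, b, f}  B3 = {a, e, f}  B4 = {a, c, f}  B5 = {a, b, d}
Tree: B1–B2, B2–B3, B3–B4, B2–B5

Every bag has size at most 3, so the width is 3 − 1 = 2 and tw(G) ≤ 2. Conversely, {a, b, d} is a clique of size 3, and the vertices of any clique must share a bag in every tree decomposition; so some bag has ≥ 3 vertices and tw(G) ≥ 2. Combining the bounds, tw(G) = 2.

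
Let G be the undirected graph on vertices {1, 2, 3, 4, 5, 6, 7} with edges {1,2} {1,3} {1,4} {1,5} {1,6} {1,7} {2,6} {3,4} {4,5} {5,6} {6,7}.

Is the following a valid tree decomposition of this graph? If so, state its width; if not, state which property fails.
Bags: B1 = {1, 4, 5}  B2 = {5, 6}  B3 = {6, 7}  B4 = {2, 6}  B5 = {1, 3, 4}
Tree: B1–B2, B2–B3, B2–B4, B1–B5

A tree decomposition must satisfy three properties: every vertex lies in some bag; for every edge, both endpoints lie together in some bag; and for every vertex, the bags containing it form a connected subtree. Here edge (1,6) lies in no bag, so the decomposition is invalid.

No — edge (1,6) lies in no bag.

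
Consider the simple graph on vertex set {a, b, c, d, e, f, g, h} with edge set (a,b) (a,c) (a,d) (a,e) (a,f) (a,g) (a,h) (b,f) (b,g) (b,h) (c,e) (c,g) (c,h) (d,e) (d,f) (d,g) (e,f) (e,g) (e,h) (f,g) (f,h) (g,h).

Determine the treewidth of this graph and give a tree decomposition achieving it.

Treewidth 4.
Bags: B1 = {a, e, f, g, h}  B2 = {a, b, f, g, h}  B3 = {a, c, e, g, h}  B4 = {a, d, e, f, g}
Tree: B1–B2, B1–B3, B1–B4

The largest bag has 5 vertices, giving width 4; this decomposition certifies tw(G) ≤ 4. For the lower bound, the 5 vertices {a, c, e, g, h} are pairwise adjacent, and any tree decomposition puts a clique entirely inside one bag — forcing width ≥ 4. Combining the bounds, tw(G) = 4.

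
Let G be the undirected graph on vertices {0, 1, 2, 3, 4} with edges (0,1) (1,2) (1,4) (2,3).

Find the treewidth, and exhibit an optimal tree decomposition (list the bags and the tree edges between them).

The largest bag has 2 vertices, giving width 1; this decomposition certifies tw(G) ≤ 1. Any graph with an edge has treewidth ≥ 1, and G has the edge 2–1. The upper and lower bounds meet at 1, so that is the treewidth.

Treewidth 1.
Bags: B1 = {1, 2}  B2 = {1, 4}  B3 = {2, 3}  B4 = {0, 1}
Tree: B1–B2, B1–B3, B2–B4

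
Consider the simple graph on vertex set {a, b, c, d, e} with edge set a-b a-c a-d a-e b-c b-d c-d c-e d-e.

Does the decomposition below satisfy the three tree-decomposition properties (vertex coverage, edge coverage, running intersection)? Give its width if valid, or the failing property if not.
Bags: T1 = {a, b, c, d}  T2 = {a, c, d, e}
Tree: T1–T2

Checking the three conditions: (i) the bags cover all of {a, b, c, d, e}; (ii) for each edge, some bag contains both endpoints; (iii) the bags containing any fixed vertex form a subtree. All hold, so the decomposition is valid with width 4 − 1 = 3.

Yes; width 3.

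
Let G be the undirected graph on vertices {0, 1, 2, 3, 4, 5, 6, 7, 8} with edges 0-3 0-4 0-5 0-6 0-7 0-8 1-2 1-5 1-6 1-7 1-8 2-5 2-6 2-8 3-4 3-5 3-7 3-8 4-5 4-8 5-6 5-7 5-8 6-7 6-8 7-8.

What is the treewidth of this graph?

A width-4 tree decomposition is:
Bags: B1 = {0, 5, 6, 7, 8}  B2 = {1, 5, 6, 7, 8}  B3 = {0, 3, 5, 7, 8}  B4 = {0, 3, 4, 5, 8}  B5 = {1, 2, 5, 6, 8}
Tree: B1–B2, B1–B3, B3–B4, B2–B5
The largest bag has 5 vertices, giving width 4; this decomposition certifies tw(G) ≤ 4. Conversely, {0, 3, 4, 5, 8} is a clique of size 5, and the vertices of any clique must share a bag in every tree decomposition; so some bag has ≥ 5 vertices and tw(G) ≥ 4. The upper and lower bounds meet at 4, so that is the treewidth.

4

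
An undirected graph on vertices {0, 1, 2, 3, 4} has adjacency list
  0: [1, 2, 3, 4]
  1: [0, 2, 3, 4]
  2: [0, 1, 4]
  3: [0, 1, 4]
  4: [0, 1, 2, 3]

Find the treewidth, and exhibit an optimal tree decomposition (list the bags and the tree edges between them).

Each bag holds 4 vertices, so the decomposition has width 3, which upper-bounds the treewidth. On the other hand G contains the 4-clique {0, 1, 2, 4}. A clique must lie in a single bag of any decomposition, so no decomposition can have width below 3. Therefore the treewidth is 3.

Treewidth 3.
One optimal decomposition is:
Bags: B1 = {0, 1, 2, 4}  B2 = {0, 1, 3, 4}
Tree: B1–B2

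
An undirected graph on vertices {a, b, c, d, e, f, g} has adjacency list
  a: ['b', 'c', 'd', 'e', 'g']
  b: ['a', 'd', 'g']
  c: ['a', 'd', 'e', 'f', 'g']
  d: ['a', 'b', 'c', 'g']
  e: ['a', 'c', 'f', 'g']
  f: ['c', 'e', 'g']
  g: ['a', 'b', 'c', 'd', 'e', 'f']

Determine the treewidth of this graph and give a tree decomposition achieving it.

Treewidth 3.
Bags: B1 = {a, c, e, g}  B2 = {a, c, d, g}  B3 = {c, e, f, g}  B4 = {a, b, d, g}
Tree: B1–B2, B1–B3, B2–B4

Each bag holds 4 vertices, so the decomposition has width 3, which upper-bounds the treewidth. On the other hand G contains the 4-clique {a, c, d, g}. A clique must lie in a single bag of any decomposition, so no decomposition can have width below 3. Combining the bounds, tw(G) = 3.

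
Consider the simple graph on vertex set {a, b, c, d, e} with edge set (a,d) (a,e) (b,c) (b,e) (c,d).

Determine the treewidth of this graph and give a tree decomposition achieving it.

Treewidth 2.
Bags: B1 = {a, d, e}  B2 = {b, d, e}  B3 = {b, c, d}
Tree: B1–B2, B2–B3

Each bag holds 3 vertices, so the decomposition has width 2, which upper-bounds the treewidth. The edges d–a–e–b–c–d form a cycle, so G is not a tree and its treewidth is at least 2. Combining the bounds, tw(G) = 2.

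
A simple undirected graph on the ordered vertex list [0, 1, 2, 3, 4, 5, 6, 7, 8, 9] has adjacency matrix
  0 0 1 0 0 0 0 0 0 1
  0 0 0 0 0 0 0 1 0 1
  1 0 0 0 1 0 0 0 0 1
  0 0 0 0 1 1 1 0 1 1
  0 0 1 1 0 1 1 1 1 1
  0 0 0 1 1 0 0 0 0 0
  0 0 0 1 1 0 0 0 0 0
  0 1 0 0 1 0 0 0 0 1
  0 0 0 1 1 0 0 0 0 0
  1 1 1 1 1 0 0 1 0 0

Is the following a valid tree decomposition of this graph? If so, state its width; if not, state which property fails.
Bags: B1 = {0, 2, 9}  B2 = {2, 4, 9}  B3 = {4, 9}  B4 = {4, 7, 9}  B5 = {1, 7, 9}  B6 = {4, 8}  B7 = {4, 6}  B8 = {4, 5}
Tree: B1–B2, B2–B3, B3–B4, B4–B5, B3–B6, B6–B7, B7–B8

No — vertex 3 appears in no bag.

A tree decomposition must satisfy three properties: every vertex lies in some bag; for every edge, both endpoints lie together in some bag; and for every vertex, the bags containing it form a connected subtree. Here vertex 3 appears in no bag, so the decomposition is invalid.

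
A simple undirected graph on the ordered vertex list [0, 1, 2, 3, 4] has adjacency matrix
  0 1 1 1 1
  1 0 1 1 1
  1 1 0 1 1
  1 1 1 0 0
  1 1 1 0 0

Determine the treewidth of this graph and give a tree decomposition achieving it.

Each bag holds 4 vertices, so the decomposition has width 3, which upper-bounds the treewidth. For the lower bound, the 4 vertices {0, 1, 2, 3} are pairwise adjacent, and any tree decomposition puts a clique entirely inside one bag — forcing width ≥ 3. Hence tw(G) = 3 exactly.

Treewidth 3.
One such decomposition:
Bags: B1 = {0, 1, 2, 4}  B2 = {0, 1, 2, 3}
Tree: B1–B2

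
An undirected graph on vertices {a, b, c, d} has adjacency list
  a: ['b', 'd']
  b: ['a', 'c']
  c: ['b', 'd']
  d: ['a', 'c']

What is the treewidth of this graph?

2

A width-2 tree decomposition is:
Bags: B1 = {a, b, c}  B2 = {a, c, d}
Tree: B1–B2
The largest bag has 3 vertices, giving width 2; this decomposition certifies tw(G) ≤ 2. The edges a–b–c–d–a form a cycle, so G is not a tree and its treewidth is at least 2. Combining the bounds, tw(G) = 2.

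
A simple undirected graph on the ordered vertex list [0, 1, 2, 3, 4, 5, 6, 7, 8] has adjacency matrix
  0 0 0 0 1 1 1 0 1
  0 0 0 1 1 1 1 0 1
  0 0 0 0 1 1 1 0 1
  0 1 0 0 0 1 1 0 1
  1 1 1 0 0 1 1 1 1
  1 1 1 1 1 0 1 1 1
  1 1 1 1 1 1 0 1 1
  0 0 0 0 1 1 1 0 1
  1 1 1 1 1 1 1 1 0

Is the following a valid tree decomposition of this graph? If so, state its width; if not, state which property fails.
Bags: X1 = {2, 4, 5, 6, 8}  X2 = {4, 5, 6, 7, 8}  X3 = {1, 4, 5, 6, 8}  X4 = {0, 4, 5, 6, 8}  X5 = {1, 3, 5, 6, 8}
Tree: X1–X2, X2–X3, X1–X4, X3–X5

Yes; width 4.

Vertex coverage: the bags together contain {0, 1, 2, 3, 4, 5, 6, 7, 8}, the full vertex set. Edge coverage: each edge of G has both endpoints in at least one bag. Running intersection: for every vertex, the bags containing it form a connected subtree. All three properties hold, so this is a valid tree decomposition of width max|bag| − 1 = 4, and hence tw(G) ≤ 4.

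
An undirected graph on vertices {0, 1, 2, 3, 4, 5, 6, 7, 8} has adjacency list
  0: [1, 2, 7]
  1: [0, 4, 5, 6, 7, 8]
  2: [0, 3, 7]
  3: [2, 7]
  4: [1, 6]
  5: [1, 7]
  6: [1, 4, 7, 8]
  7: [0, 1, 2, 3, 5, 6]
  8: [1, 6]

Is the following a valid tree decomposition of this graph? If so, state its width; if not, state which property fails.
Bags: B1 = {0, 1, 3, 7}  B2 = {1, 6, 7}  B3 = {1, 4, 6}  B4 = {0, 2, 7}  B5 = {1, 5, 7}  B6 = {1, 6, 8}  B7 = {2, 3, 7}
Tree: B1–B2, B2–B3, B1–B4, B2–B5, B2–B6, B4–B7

No — bags containing vertex 3 are not connected in the tree.

A tree decomposition must satisfy three properties: every vertex lies in some bag; for every edge, both endpoints lie together in some bag; and for every vertex, the bags containing it form a connected subtree. Here bags containing vertex 3 are not connected in the tree, so the decomposition is invalid.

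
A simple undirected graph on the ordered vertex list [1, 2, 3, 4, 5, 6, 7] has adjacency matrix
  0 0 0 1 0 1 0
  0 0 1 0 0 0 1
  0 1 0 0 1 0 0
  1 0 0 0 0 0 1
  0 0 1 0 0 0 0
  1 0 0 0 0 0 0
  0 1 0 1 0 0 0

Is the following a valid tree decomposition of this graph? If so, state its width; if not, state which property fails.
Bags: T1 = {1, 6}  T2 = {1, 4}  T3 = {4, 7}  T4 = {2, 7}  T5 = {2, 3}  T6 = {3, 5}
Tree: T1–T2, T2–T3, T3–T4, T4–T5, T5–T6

Yes; width 1.

Every vertex of G appears in some bag (union = {1, 2, 3, 4, 5, 6, 7}); every edge is covered by a bag; and for each vertex v the set of bags containing v is connected in the bag tree. The decomposition is therefore valid. The largest bag has 2 vertices, so the width is 1.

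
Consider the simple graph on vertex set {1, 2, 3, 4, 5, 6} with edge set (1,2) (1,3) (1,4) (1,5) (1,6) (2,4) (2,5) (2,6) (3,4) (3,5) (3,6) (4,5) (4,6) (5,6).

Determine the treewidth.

A width-4 tree decomposition is:
Bags: B1 = {1, 2, 4, 5, 6}  B2 = {1, 3, 4, 5, 6}
Tree: B1–B2
Each bag holds 5 vertices, so the decomposition has width 4, which upper-bounds the treewidth. For the lower bound, the 5 vertices {1, 2, 4, 5, 6} are pairwise adjacent, and any tree decomposition puts a clique entirely inside one bag — forcing width ≥ 4. Combining the bounds, tw(G) = 4.

4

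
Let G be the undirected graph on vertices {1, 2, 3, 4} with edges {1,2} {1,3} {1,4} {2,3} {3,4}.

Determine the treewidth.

A width-2 tree decomposition is:
Bags: B1 = {1, 2, 3}  B2 = {1, 3, 4}
Tree: B1–B2
Each bag holds 3 vertices, so the decomposition has width 2, which upper-bounds the treewidth. Conversely, {1, 2, 3} is a clique of size 3, and the vertices of any clique must share a bag in every tree decomposition; so some bag has ≥ 3 vertices and tw(G) ≥ 2. Hence tw(G) = 2 exactly.

2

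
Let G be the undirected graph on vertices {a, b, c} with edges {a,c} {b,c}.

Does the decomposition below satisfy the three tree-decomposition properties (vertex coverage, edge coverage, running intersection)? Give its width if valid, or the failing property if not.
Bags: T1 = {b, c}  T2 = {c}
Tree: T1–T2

No — vertex a appears in no bag.

A tree decomposition must satisfy three properties: every vertex lies in some bag; for every edge, both endpoints lie together in some bag; and for every vertex, the bags containing it form a connected subtree. Here vertex a appears in no bag, so the decomposition is invalid.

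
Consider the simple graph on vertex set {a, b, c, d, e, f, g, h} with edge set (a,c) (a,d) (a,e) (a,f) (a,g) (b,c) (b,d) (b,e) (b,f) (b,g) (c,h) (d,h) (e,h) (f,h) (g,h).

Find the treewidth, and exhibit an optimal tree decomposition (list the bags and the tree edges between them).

Each bag holds 4 vertices, so the decomposition has width 3, which upper-bounds the treewidth. For the lower bound: the 4 vertex sets {e,h}, {a,c}, {b}, {d} are disjoint, each induces a connected subgraph, and every pair is joined by at least one edge of G. Contracting each set to a single vertex therefore yields K_{4} as a minor, and since treewidth is minor-monotone, tw(G) ≥ tw(K_{4}) = 3. Therefore the treewidth is 3.

Treewidth 3.
One such decomposition:
Bags: B1 = {a, b, e, h}  B2 = {a, b, c, h}  B3 = {a, b, d, h}  B4 = {a, b, f, h}  B5 = {a, b, g, h}
Tree: B1–B2, B2–B3, B3–B4, B4–B5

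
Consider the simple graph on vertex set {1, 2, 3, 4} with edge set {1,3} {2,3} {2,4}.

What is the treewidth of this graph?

1

A width-1 tree decomposition is:
Bags: B1 = {2, 4}  B2 = {2, 3}  B3 = {1, 3}
Tree: B1–B2, B2–B3
The largest bag has 2 vertices, giving width 1; this decomposition certifies tw(G) ≤ 1. G has an edge, so its treewidth is at least 1. Therefore the treewidth is 1.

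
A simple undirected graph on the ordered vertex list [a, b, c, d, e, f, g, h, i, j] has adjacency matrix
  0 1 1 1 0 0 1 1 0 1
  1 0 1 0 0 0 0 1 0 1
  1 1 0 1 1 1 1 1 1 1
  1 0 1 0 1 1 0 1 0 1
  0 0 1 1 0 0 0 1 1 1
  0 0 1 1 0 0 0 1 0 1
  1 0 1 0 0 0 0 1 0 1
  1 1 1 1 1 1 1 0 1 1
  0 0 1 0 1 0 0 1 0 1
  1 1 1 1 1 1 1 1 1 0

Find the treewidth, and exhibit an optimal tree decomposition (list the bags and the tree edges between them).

Treewidth 4.
One such decomposition:
Bags: B1 = {c, d, f, h, j}  B2 = {a, c, d, h, j}  B3 = {a, b, c, h, j}  B4 = {c, d, e, h, j}  B5 = {a, c, g, h, j}  B6 = {c, e, h, i, j}
Tree: B1–B2, B2–B3, B1–B4, B3–B5, B4–B6

The largest bag has 5 vertices, giving width 4; this decomposition certifies tw(G) ≤ 4. For the lower bound, the 5 vertices {c, d, e, h, j} are pairwise adjacent, and any tree decomposition puts a clique entirely inside one bag — forcing width ≥ 4. The upper and lower bounds meet at 4, so that is the treewidth.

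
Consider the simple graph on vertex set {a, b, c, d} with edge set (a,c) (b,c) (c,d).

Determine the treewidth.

1

A width-1 tree decomposition is:
Bags: B1 = {b, c}  B2 = {a, c}  B3 = {c, d}
Tree: B1–B2, B2–B3
Each bag holds 2 vertices, so the decomposition has width 1, which upper-bounds the treewidth. G has an edge, so its treewidth is at least 1. The upper and lower bounds meet at 1, so that is the treewidth.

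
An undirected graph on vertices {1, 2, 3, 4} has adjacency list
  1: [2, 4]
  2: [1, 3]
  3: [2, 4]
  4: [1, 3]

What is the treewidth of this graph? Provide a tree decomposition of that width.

Treewidth 2.
Bags: B1 = {1, 3, 4}  B2 = {1, 2, 3}
Tree: B1–B2

The largest bag has 3 vertices, giving width 2; this decomposition certifies tw(G) ≤ 2. For the lower bound, G contains the cycle 1–4–3–2–1, so G is not a forest; only forests have treewidth ≤ 1, hence tw(G) ≥ 2. Combining the bounds, tw(G) = 2.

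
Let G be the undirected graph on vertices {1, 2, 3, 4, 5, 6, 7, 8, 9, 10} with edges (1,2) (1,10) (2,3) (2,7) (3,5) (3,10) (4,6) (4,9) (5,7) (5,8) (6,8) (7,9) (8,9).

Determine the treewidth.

A width-2 tree decomposition is:
Bags: B1 = {1, 3, 10}  B2 = {1, 2, 3}  B3 = {2, 3, 5}  B4 = {2, 5, 7}  B5 = {5, 7, 8}  B6 = {7, 8, 9}  B7 = {6, 8, 9}  B8 = {4, 6, 9}
Tree: B1–B2, B2–B3, B3–B4, B4–B5, B5–B6, B6–B7, B7–B8
Every bag has size at most 3, so the width is 3 − 1 = 2 and tw(G) ≤ 2. The edges 10–1–2–3–10 form a cycle, so G is not a tree and its treewidth is at least 2. Hence tw(G) = 2 exactly.

2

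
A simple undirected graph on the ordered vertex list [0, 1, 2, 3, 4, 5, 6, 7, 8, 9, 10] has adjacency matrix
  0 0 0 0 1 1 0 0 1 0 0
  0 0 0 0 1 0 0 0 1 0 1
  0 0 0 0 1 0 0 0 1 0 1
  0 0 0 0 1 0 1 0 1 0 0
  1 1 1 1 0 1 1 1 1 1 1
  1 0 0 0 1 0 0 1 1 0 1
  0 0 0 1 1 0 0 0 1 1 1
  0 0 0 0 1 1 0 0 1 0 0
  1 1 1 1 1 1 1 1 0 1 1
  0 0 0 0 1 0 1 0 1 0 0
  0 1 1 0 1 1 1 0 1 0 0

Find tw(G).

3

A width-3 tree decomposition is:
Bags: B1 = {2, 4, 8, 10}  B2 = {4, 5, 8, 10}  B3 = {0, 4, 5, 8}  B4 = {4, 5, 7, 8}  B5 = {1, 4, 8, 10}  B6 = {4, 6, 8, 10}  B7 = {4, 6, 8, 9}  B8 = {3, 4, 6, 8}
Tree: B1–B2, B2–B3, B3–B4, B1–B5, B2–B6, B6–B7, B6–B8
Every bag has size at most 4, so the width is 4 − 1 = 3 and tw(G) ≤ 3. On the other hand G contains the 4-clique {0, 4, 5, 8}. A clique must lie in a single bag of any decomposition, so no decomposition can have width below 3. Therefore the treewidth is 3.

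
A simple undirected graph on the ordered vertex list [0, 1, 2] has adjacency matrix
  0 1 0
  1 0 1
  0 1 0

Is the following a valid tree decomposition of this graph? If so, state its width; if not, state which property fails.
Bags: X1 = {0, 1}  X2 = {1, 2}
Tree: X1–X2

Every vertex of G appears in some bag (union = {0, 1, 2}); every edge is covered by a bag; and for each vertex v the set of bags containing v is connected in the bag tree. The decomposition is therefore valid. The largest bag has 2 vertices, so the width is 1.

Yes; width 1.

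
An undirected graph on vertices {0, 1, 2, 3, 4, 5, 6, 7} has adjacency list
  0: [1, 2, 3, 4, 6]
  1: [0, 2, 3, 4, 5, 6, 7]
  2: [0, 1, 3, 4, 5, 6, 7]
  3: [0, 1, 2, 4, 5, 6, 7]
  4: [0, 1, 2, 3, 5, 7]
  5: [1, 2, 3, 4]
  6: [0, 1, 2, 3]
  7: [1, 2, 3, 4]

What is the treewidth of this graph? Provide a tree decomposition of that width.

Treewidth 4.
Bags: B1 = {0, 1, 2, 3, 4}  B2 = {0, 1, 2, 3, 6}  B3 = {1, 2, 3, 4, 5}  B4 = {1, 2, 3, 4, 7}
Tree: B1–B2, B1–B3, B1–B4

The largest bag has 5 vertices, giving width 4; this decomposition certifies tw(G) ≤ 4. Conversely, {0, 1, 2, 3, 4} is a clique of size 5, and the vertices of any clique must share a bag in every tree decomposition; so some bag has ≥ 5 vertices and tw(G) ≥ 4. Combining the bounds, tw(G) = 4.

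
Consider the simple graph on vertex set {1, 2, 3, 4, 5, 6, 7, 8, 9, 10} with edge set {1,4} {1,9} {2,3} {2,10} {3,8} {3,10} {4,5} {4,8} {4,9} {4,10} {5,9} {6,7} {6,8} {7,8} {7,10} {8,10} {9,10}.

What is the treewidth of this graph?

A width-2 tree decomposition is:
Bags: B1 = {3, 8, 10}  B2 = {4, 8, 10}  B3 = {4, 9, 10}  B4 = {2, 3, 10}  B5 = {4, 5, 9}  B6 = {7, 8, 10}  B7 = {6, 7, 8}  B8 = {1, 4, 9}
Tree: B1–B2, B2–B3, B1–B4, B3–B5, B1–B6, B6–B7, B5–B8
Each bag holds 3 vertices, so the decomposition has width 2, which upper-bounds the treewidth. Conversely, {1, 4, 9} is a clique of size 3, and the vertices of any clique must share a bag in every tree decomposition; so some bag has ≥ 3 vertices and tw(G) ≥ 2. The upper and lower bounds meet at 2, so that is the treewidth.

2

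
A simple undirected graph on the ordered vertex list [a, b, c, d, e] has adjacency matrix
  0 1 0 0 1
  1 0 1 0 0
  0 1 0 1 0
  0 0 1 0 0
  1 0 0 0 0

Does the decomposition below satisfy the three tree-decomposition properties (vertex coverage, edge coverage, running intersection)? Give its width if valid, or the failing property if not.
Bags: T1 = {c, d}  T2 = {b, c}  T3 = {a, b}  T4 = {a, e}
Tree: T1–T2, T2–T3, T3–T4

Yes; width 1.

Checking the three conditions: (i) the bags cover all of {a, b, c, d, e}; (ii) for each edge, some bag contains both endpoints; (iii) the bags containing any fixed vertex form a subtree. All hold, so the decomposition is valid with width 2 − 1 = 1.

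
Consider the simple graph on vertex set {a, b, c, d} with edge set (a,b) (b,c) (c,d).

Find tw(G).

A width-1 tree decomposition is:
Bags: B1 = {c, d}  B2 = {b, c}  B3 = {a, b}
Tree: B1–B2, B2–B3
The largest bag has 2 vertices, giving width 1; this decomposition certifies tw(G) ≤ 1. G has an edge, so its treewidth is at least 1. Combining the bounds, tw(G) = 1.

1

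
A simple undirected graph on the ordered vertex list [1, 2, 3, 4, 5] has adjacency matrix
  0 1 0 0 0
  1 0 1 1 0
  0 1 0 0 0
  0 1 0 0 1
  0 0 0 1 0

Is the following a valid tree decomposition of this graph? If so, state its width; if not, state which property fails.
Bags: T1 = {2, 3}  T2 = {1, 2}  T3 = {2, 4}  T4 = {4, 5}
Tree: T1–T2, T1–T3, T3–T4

Every vertex of G appears in some bag (union = {1, 2, 3, 4, 5}); every edge is covered by a bag; and for each vertex v the set of bags containing v is connected in the bag tree. The decomposition is therefore valid. The largest bag has 2 vertices, so the width is 1.

Yes; width 1.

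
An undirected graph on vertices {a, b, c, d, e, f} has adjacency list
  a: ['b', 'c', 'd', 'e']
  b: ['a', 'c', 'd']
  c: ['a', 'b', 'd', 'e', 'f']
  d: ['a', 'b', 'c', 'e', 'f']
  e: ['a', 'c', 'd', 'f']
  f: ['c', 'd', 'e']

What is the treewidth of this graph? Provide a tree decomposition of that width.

The largest bag has 4 vertices, giving width 3; this decomposition certifies tw(G) ≤ 3. For the lower bound, the 4 vertices {c, d, e, f} are pairwise adjacent, and any tree decomposition puts a clique entirely inside one bag — forcing width ≥ 3. Hence tw(G) = 3 exactly.

Treewidth 3.
One such decomposition:
Bags: B1 = {a, c, d, e}  B2 = {c, d, e, f}  B3 = {a, b, c, d}
Tree: B1–B2, B1–B3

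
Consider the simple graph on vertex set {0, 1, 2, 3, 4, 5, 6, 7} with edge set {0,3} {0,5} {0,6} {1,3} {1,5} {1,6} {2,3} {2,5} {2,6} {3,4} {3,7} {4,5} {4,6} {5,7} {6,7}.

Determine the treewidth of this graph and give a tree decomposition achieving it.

Treewidth 3.
Bags: B1 = {3, 5, 6, 7}  B2 = {3, 4, 5, 6}  B3 = {0, 3, 5, 6}  B4 = {1, 3, 5, 6}  B5 = {2, 3, 5, 6}
Tree: B1–B2, B2–B3, B3–B4, B4–B5

Every bag has size at most 4, so the width is 4 − 1 = 3 and tw(G) ≤ 3. For the lower bound: the 4 vertex sets {5,7}, {3,4}, {6}, {0} are disjoint, each induces a connected subgraph, and every pair is joined by at least one edge of G. Contracting each set to a single vertex therefore yields K_{4} as a minor, and since treewidth is minor-monotone, tw(G) ≥ tw(K_{4}) = 3. Combining the bounds, tw(G) = 3.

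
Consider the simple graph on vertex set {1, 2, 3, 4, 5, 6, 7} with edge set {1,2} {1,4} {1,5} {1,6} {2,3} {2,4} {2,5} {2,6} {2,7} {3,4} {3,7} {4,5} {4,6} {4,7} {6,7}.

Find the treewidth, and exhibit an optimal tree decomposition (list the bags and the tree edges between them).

Treewidth 3.
One such decomposition:
Bags: B1 = {2, 4, 6, 7}  B2 = {2, 3, 4, 7}  B3 = {1, 2, 4, 6}  B4 = {1, 2, 4, 5}
Tree: B1–B2, B1–B3, B3–B4

Each bag holds 4 vertices, so the decomposition has width 3, which upper-bounds the treewidth. On the other hand G contains the 4-clique {1, 2, 4, 5}. A clique must lie in a single bag of any decomposition, so no decomposition can have width below 3. Therefore the treewidth is 3.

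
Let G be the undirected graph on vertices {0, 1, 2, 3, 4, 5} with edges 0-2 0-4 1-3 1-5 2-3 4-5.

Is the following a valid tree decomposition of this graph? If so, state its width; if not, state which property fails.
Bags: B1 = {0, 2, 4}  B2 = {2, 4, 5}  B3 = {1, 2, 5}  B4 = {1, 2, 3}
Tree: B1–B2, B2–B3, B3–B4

Yes; width 2.

Vertex coverage: the bags together contain {0, 1, 2, 3, 4, 5}, the full vertex set. Edge coverage: each edge of G has both endpoints in at least one bag. Running intersection: for every vertex, the bags containing it form a connected subtree. All three properties hold, so this is a valid tree decomposition of width max|bag| − 1 = 2, and hence tw(G) ≤ 2.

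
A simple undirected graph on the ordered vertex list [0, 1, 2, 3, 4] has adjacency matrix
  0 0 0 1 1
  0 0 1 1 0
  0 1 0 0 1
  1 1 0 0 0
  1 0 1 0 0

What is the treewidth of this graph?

A width-2 tree decomposition is:
Bags: B1 = {1, 2, 3}  B2 = {0, 2, 3}  B3 = {0, 2, 4}
Tree: B1–B2, B2–B3
The largest bag has 3 vertices, giving width 2; this decomposition certifies tw(G) ≤ 2. For the lower bound, G contains the cycle 2–1–3–0–4–2, so G is not a forest; only forests have treewidth ≤ 1, hence tw(G) ≥ 2. Hence tw(G) = 2 exactly.

2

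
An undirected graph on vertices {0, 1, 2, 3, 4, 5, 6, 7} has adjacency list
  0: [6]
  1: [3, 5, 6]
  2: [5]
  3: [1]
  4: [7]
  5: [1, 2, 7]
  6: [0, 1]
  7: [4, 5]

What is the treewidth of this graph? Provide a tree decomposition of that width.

The largest bag has 2 vertices, giving width 1; this decomposition certifies tw(G) ≤ 1. G has an edge, so its treewidth is at least 1. The upper and lower bounds meet at 1, so that is the treewidth.

Treewidth 1.
One optimal decomposition is:
Bags: B1 = {5, 7}  B2 = {1, 5}  B3 = {2, 5}  B4 = {1, 6}  B5 = {4, 7}  B6 = {1, 3}  B7 = {0, 6}
Tree: B1–B2, B2–B3, B2–B4, B1–B5, B4–B6, B4–B7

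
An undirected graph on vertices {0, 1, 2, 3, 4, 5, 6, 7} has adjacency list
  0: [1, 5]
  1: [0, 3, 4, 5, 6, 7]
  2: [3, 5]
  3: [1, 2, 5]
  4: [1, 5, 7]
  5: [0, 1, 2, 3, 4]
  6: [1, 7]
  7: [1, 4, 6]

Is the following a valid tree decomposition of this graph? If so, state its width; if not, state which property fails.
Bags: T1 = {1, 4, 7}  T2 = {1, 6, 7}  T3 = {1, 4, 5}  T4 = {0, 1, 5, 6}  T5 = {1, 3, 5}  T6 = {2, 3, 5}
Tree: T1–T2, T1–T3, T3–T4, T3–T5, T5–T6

No — bags containing vertex 6 are not connected in the tree.

A tree decomposition must satisfy three properties: every vertex lies in some bag; for every edge, both endpoints lie together in some bag; and for every vertex, the bags containing it form a connected subtree. Here bags containing vertex 6 are not connected in the tree, so the decomposition is invalid.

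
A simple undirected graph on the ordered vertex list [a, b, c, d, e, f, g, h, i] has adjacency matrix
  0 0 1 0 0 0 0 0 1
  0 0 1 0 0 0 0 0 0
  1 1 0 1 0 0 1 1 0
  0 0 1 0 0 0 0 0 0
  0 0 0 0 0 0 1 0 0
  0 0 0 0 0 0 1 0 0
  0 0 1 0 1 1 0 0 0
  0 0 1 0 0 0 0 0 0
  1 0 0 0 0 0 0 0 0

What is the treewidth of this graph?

A width-1 tree decomposition is:
Bags: B1 = {c, g}  B2 = {f, g}  B3 = {b, c}  B4 = {e, g}  B5 = {c, h}  B6 = {a, c}  B7 = {a, i}  B8 = {c, d}
Tree: B1–B2, B1–B3, B1–B4, B1–B5, B1–B6, B6–B7, B1–B8
Every bag has size at most 2, so the width is 2 − 1 = 1 and tw(G) ≤ 1. Since G has at least one edge (e.g. c–g), it is not an edgeless graph, so tw(G) ≥ 1. Therefore the treewidth is 1.

1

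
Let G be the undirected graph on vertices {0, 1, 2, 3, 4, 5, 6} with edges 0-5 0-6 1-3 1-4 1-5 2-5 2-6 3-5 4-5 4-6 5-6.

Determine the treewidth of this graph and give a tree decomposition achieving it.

Treewidth 2.
One optimal decomposition is:
Bags: B1 = {1, 4, 5}  B2 = {4, 5, 6}  B3 = {0, 5, 6}  B4 = {1, 3, 5}  B5 = {2, 5, 6}
Tree: B1–B2, B2–B3, B1–B4, B3–B5

The largest bag has 3 vertices, giving width 2; this decomposition certifies tw(G) ≤ 2. Conversely, {1, 3, 5} is a clique of size 3, and the vertices of any clique must share a bag in every tree decomposition; so some bag has ≥ 3 vertices and tw(G) ≥ 2. Hence tw(G) = 2 exactly.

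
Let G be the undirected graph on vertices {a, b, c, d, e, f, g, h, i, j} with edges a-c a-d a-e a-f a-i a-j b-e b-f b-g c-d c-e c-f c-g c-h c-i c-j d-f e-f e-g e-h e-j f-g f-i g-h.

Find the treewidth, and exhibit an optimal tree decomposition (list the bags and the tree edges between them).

Treewidth 3.
One optimal decomposition is:
Bags: B1 = {c, e, f, g}  B2 = {a, c, e, f}  B3 = {a, c, d, f}  B4 = {c, e, g, h}  B5 = {a, c, e, j}  B6 = {b, e, f, g}  B7 = {a, c, f, i}
Tree: B1–B2, B2–B3, B1–B4, B2–B5, B1–B6, B3–B7

Each bag holds 4 vertices, so the decomposition has width 3, which upper-bounds the treewidth. On the other hand G contains the 4-clique {a, c, e, j}. A clique must lie in a single bag of any decomposition, so no decomposition can have width below 3. Combining the bounds, tw(G) = 3.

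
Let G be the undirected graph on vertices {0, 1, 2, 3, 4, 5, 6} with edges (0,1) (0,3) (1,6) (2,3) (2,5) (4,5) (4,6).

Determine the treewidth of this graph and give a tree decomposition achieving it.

The largest bag has 3 vertices, giving width 2; this decomposition certifies tw(G) ≤ 2. The edges 4–6–1–0–3–2–5–4 form a cycle, so G is not a tree and its treewidth is at least 2. The upper and lower bounds meet at 2, so that is the treewidth.

Treewidth 2.
One optimal decomposition is:
Bags: B1 = {1, 4, 6}  B2 = {0, 1, 4}  B3 = {0, 3, 4}  B4 = {2, 3, 4}  B5 = {2, 4, 5}
Tree: B1–B2, B2–B3, B3–B4, B4–B5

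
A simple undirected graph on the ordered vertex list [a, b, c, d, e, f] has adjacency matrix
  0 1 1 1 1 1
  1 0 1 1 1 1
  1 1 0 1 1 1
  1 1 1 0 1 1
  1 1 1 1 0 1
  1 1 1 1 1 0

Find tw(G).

5

A width-5 tree decomposition is:
Bags: B1 = {a, b, c, d, e, f}
Tree: (single bag)
With just one bag of size 6, the width is 6 − 1 = 5, so tw(G) ≤ 5. For the lower bound, the 6 vertices {a, b, c, d, e, f} are pairwise adjacent, and any tree decomposition puts a clique entirely inside one bag — forcing width ≥ 5. The upper and lower bounds meet at 5, so that is the treewidth.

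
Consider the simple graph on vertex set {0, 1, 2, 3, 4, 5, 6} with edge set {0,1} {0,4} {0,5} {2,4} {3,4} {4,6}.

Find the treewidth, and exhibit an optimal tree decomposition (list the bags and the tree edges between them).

Treewidth 1.
One such decomposition:
Bags: B1 = {3, 4}  B2 = {2, 4}  B3 = {4, 6}  B4 = {0, 4}  B5 = {0, 1}  B6 = {0, 5}
Tree: B1–B2, B2–B3, B3–B4, B4–B5, B4–B6

Every bag has size at most 2, so the width is 2 − 1 = 1 and tw(G) ≤ 1. Since G has at least one edge (e.g. 3–4), it is not an edgeless graph, so tw(G) ≥ 1. Therefore the treewidth is 1.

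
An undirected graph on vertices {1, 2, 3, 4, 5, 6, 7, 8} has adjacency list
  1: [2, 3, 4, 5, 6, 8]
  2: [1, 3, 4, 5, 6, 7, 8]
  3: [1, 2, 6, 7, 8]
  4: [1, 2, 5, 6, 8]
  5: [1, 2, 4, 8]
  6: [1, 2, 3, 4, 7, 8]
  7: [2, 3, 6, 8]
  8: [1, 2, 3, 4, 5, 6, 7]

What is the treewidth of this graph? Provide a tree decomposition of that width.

Treewidth 4.
Bags: B1 = {1, 2, 4, 6, 8}  B2 = {1, 2, 3, 6, 8}  B3 = {2, 3, 6, 7, 8}  B4 = {1, 2, 4, 5, 8}
Tree: B1–B2, B2–B3, B1–B4

The largest bag has 5 vertices, giving width 4; this decomposition certifies tw(G) ≤ 4. On the other hand G contains the 5-clique {1, 2, 3, 6, 8}. A clique must lie in a single bag of any decomposition, so no decomposition can have width below 4. Therefore the treewidth is 4.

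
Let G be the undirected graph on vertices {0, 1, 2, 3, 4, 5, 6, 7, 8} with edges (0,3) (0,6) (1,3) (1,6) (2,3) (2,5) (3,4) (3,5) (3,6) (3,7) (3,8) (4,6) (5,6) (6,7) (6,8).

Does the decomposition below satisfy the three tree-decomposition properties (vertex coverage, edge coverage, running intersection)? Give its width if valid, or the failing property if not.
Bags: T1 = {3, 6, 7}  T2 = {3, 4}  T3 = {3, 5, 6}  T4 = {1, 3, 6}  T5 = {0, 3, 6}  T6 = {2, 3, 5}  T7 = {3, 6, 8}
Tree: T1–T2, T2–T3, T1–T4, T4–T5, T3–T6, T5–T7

A tree decomposition must satisfy three properties: every vertex lies in some bag; for every edge, both endpoints lie together in some bag; and for every vertex, the bags containing it form a connected subtree. Here edge (6,4) lies in no bag, so the decomposition is invalid.

No — edge (6,4) lies in no bag.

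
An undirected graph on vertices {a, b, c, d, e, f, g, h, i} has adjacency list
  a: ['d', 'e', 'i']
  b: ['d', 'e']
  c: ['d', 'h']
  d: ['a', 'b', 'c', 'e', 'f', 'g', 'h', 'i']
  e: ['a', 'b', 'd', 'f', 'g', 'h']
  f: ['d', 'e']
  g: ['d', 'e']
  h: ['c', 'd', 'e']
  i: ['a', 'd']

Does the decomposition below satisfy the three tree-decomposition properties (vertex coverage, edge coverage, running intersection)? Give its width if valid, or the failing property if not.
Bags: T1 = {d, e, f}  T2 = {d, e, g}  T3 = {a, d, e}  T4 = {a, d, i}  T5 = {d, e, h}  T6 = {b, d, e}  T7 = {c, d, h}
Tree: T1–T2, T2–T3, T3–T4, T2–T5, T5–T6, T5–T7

Checking the three conditions: (i) the bags cover all of {a, b, c, d, e, f, g, h, i}; (ii) for each edge, some bag contains both endpoints; (iii) the bags containing any fixed vertex form a subtree. All hold, so the decomposition is valid with width 3 − 1 = 2.

Yes; width 2.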